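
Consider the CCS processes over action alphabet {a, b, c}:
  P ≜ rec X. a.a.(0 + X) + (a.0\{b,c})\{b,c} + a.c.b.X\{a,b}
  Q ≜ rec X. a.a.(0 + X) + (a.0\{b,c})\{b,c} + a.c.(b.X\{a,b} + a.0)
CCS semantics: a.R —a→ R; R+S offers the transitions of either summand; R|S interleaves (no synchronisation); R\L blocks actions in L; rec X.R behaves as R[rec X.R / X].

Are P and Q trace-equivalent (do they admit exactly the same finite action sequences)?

LTS(P): 7 reachable states
  m0 = rec X. a.a.(0 + X) + (a.0\{b,c})\{b,c} + a.c.b.X\{a,b} has moves =a=> m1, =a=> m2, =a=> m3
  m1 = 0\{b,c}\{b,c} has moves stopped
  m2 = a.(0 + (rec X. a.a.(0 + X) + (a.0\{b,c})\{b,c} + a.c.b.X\{a,b})) has moves =a=> m4
  m3 = c.b.(rec X. a.a.(0 + X) + (a.0\{b,c})\{b,c} + a.c.b.X\{a,b})\{a,b} has moves =c=> m5
  m4 = 0 + (rec X. a.a.(0 + X) + (a.0\{b,c})\{b,c} + a.c.b.X\{a,b}) has moves =a=> m1, =a=> m2, =a=> m3
  m5 = b.(rec X. a.a.(0 + X) + (a.0\{b,c})\{b,c} + a.c.b.X\{a,b})\{a,b} has moves =b=> m6
  m6 = (rec X. a.a.(0 + X) + (a.0\{b,c})\{b,c} + a.c.b.X\{a,b})\{a,b} has moves stopped
LTS(Q): 8 reachable states
  n0 = rec X. a.a.(0 + X) + (a.0\{b,c})\{b,c} + a.c.(b.X\{a,b} + a.0) has moves =a=> n1, =a=> n2, =a=> n3
  n1 = 0\{b,c}\{b,c} has moves stopped
  n2 = a.(0 + (rec X. a.a.(0 + X) + (a.0\{b,c})\{b,c} + a.c.(b.X\{a,b} + a.0))) has moves =a=> n4
  n3 = c.(b.(rec X. a.a.(0 + X) + (a.0\{b,c})\{b,c} + a.c.(b.X\{a,b} + a.0))\{a,b} + a.0) has moves =c=> n5
  n4 = 0 + (rec X. a.a.(0 + X) + (a.0\{b,c})\{b,c} + a.c.(b.X\{a,b} + a.0)) has moves =a=> n1, =a=> n2, =a=> n3
  n5 = b.(rec X. a.a.(0 + X) + (a.0\{b,c})\{b,c} + a.c.(b.X\{a,b} + a.0))\{a,b} + a.0 has moves =a=> n6, =b=> n7
  n6 = 0 has moves stopped
  n7 = (rec X. a.a.(0 + X) + (a.0\{b,c})\{b,c} + a.c.(b.X\{a,b} + a.0))\{a,b} has moves stopped
Run σ = ⟨aca⟩ on Q: start {n0}
  [1] a ⇒ {n1, n2, n3}
  [2] c ⇒ {n5}
  [3] a ⇒ {n6}
  Q completes σ.
Run σ = ⟨aca⟩ on P: start {m0}
  [1] a ⇒ {m1, m2, m3}
  [2] c ⇒ {m5}
  [3] a ⇒ ∅ (P stuck)

NO — witness ⟨aca⟩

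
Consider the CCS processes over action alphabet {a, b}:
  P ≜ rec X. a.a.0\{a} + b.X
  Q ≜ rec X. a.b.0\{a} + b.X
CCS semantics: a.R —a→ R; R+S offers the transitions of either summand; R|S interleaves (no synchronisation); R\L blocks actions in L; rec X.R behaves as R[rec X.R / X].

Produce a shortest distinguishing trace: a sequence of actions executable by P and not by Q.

aa

Reachable graph of P (3 states):
  u0 = rec X. a.a.0\{a} + b.X ⊢ =a=> u1, =b=> u0
  u1 = a.0\{a} ⊢ =a=> u2
  u2 = 0\{a} ⊢ ∅
Reachable graph of Q (3 states):
  v0 = rec X. a.b.0\{a} + b.X ⊢ =a=> v1, =b=> v0
  v1 = b.0\{a} ⊢ =b=> v2
  v2 = 0\{a} ⊢ ∅
Trace ⟨aa⟩ through P, begin at {u0}:
  step 1 (a): {u1}
  step 2 (a): {u2}
  — P admits the full trace.
Trace ⟨aa⟩ through Q, begin at {v0}:
  step 1 (a): {v1}
  step 2 (a): ∅ (Q stuck)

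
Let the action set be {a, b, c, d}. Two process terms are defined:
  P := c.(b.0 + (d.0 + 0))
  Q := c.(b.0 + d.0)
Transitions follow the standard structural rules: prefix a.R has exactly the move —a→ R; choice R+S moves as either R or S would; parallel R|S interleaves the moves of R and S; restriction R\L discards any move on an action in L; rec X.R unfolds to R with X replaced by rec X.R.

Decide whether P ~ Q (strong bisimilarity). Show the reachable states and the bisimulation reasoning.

LTS(P): 3 reachable states
  p0 = c.(b.0 + (d.0 + 0)) has moves -c-> p1
  p1 = b.0 + (d.0 + 0) has moves -b-> p2, -d-> p2
  p2 = 0 has moves stopped
LTS(Q): 3 reachable states
  q0 = c.(b.0 + d.0) has moves -c-> q1
  q1 = b.0 + d.0 has moves -b-> q2, -d-> q2
  q2 = 0 has moves stopped
Bisimilarity quotient blocks:
  B0 = {p0, q0}
  B1 = {p1, q1}
  B2 = {p2, q2}
p0 ∈ B0, q0 ∈ B0 → same block

bisimilar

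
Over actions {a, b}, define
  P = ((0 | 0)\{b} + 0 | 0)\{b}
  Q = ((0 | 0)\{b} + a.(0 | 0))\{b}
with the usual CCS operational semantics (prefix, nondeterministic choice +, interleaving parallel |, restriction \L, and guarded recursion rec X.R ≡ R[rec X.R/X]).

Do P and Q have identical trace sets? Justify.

P's transition system — 1 states:
  p0 = ((0 | 0)\{b} + 0 | 0)\{b} | ∅
Q's transition system — 2 states:
  q0 = ((0 | 0)\{b} + a.(0 | 0))\{b} | —a→ q1
  q1 = (0 | 0)\{b} | ∅
Trace ⟨a⟩ through Q, begin at {q0}:
  after a @ step 1: {q1}
  ✓ Q
Trace ⟨a⟩ through P, begin at {p0}:
  after a @ step 1: ∅  — P cannot continue

NO — witness ⟨a⟩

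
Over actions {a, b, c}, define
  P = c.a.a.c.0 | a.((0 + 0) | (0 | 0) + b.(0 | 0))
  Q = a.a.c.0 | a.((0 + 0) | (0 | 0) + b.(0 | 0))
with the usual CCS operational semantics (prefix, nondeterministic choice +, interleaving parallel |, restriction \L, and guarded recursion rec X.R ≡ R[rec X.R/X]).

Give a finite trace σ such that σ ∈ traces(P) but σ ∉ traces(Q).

c

P's transition system — 15 states:
  u0 = c.a.a.c.0 | a.((0 + 0) | (0 | 0) + b.(0 | 0)) ⊢ —a→ u1, —c→ u2
  u1 = c.a.a.c.0 | ((0 + 0) | (0 | 0) + b.(0 | 0)) ⊢ —b→ u3, —c→ u4
  u2 = a.a.c.0 | a.((0 + 0) | (0 | 0) + b.(0 | 0)) ⊢ —a→ u4, —a→ u5
  u3 = c.a.a.c.0 | (0 | 0) ⊢ —c→ u6
  u4 = a.a.c.0 | ((0 + 0) | (0 | 0) + b.(0 | 0)) ⊢ —a→ u7, —b→ u6
  u5 = a.c.0 | a.((0 + 0) | (0 | 0) + b.(0 | 0)) ⊢ —a→ u7, —a→ u8
  u6 = a.a.c.0 | (0 | 0) ⊢ —a→ u9
  u7 = a.c.0 | ((0 + 0) | (0 | 0) + b.(0 | 0)) ⊢ —a→ u10, —b→ u9
  u8 = c.0 | a.((0 + 0) | (0 | 0) + b.(0 | 0)) ⊢ —a→ u10, —c→ u11
  u9 = a.c.0 | (0 | 0) ⊢ —a→ u12
  u10 = c.0 | ((0 + 0) | (0 | 0) + b.(0 | 0)) ⊢ —b→ u12, —c→ u13
  u11 = 0 | a.((0 + 0) | (0 | 0) + b.(0 | 0)) ⊢ —a→ u13
  u12 = c.0 | (0 | 0) ⊢ —c→ u14
  u13 = 0 | ((0 + 0) | (0 | 0) + b.(0 | 0)) ⊢ —b→ u14
  u14 = 0 | (0 | 0) ⊢ ·
Q's transition system — 12 states:
  v0 = a.a.c.0 | a.((0 + 0) | (0 | 0) + b.(0 | 0)) ⊢ —a→ v1, —a→ v2
  v1 = a.a.c.0 | ((0 + 0) | (0 | 0) + b.(0 | 0)) ⊢ —a→ v3, —b→ v4
  v2 = a.c.0 | a.((0 + 0) | (0 | 0) + b.(0 | 0)) ⊢ —a→ v3, —a→ v5
  v3 = a.c.0 | ((0 + 0) | (0 | 0) + b.(0 | 0)) ⊢ —a→ v6, —b→ v7
  v4 = a.a.c.0 | (0 | 0) ⊢ —a→ v7
  v5 = c.0 | a.((0 + 0) | (0 | 0) + b.(0 | 0)) ⊢ —a→ v6, —c→ v8
  v6 = c.0 | ((0 + 0) | (0 | 0) + b.(0 | 0)) ⊢ —b→ v9, —c→ v10
  v7 = a.c.0 | (0 | 0) ⊢ —a→ v9
  v8 = 0 | a.((0 + 0) | (0 | 0) + b.(0 | 0)) ⊢ —a→ v10
  v9 = c.0 | (0 | 0) ⊢ —c→ v11
  v10 = 0 | ((0 + 0) | (0 | 0) + b.(0 | 0)) ⊢ —b→ v11
  v11 = 0 | (0 | 0) ⊢ ·
Run σ = ⟨c⟩ on P: start {u0}
  step 1 (c): {u2}
  — P admits the full trace.
Run σ = ⟨c⟩ on Q: start {v0}
  step 1 (c): ∅  — Q cannot continue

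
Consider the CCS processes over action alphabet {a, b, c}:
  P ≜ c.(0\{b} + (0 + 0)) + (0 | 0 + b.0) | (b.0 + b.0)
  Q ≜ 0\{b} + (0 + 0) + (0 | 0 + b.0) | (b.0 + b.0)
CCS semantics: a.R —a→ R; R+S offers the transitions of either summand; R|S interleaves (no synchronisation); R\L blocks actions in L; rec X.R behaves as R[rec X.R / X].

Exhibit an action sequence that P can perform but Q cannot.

c

LTS(P): 5 reachable states
  s0 = c.(0\{b} + (0 + 0)) + (0 | 0 + b.0) | (b.0 + b.0) ⊢ =b=> s1, =b=> s2, =c=> s3
  s1 = (0 | 0 + b.0) | 0 ⊢ =b=> s4
  s2 = 0 | (b.0 + b.0) ⊢ =b=> s4
  s3 = 0\{b} + (0 + 0) ⊢ ·
  s4 = 0 | 0 ⊢ ·
LTS(Q): 4 reachable states
  t0 = 0\{b} + (0 + 0) + (0 | 0 + b.0) | (b.0 + b.0) ⊢ =b=> t1, =b=> t2
  t1 = (0 | 0 + b.0) | 0 ⊢ =b=> t3
  t2 = 0 | (b.0 + b.0) ⊢ =b=> t3
  t3 = 0 | 0 ⊢ ·
Executing c from P (initial set {s0}):
  [1] c ⇒ {s3}
  ✓ P
Executing c from Q (initial set {t0}):
  [1] c ⇒ no successor for Q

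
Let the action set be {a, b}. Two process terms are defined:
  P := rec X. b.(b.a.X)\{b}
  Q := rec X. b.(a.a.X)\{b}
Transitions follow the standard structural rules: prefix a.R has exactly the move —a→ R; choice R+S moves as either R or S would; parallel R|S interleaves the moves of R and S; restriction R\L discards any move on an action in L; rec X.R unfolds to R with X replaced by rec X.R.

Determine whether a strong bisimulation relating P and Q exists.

Reachable graph of P (2 states):
  s0 = rec X. b.(b.a.X)\{b} ⊢ --b--▸ s1
  s1 = (b.a.(rec X. b.(b.a.X)\{b}))\{b} ⊢ ∅
Reachable graph of Q (4 states):
  t0 = rec X. b.(a.a.X)\{b} ⊢ --b--▸ t1
  t1 = (a.a.(rec X. b.(a.a.X)\{b}))\{b} ⊢ --a--▸ t2
  t2 = (a.(rec X. b.(a.a.X)\{b}))\{b} ⊢ --a--▸ t3
  t3 = (rec X. b.(a.a.X)\{b})\{b} ⊢ ∅
Partition-refinement fixed point:
  B0 = {s0}
  B1 = {s1, t3}
  B2 = {t0}
  B3 = {t1}
  B4 = {t2}
s0 ∈ B0, t0 ∈ B2 → different blocks

NO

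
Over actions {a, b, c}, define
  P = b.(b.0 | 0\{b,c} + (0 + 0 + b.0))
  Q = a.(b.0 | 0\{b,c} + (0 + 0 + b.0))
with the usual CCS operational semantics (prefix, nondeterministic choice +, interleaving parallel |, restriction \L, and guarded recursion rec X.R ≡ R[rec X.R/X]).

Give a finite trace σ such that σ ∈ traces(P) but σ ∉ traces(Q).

P's transition system — 4 states:
  s0 = b.(b.0 | 0\{b,c} + (0 + 0 + b.0)) → -b-> s1
  s1 = b.0 | 0\{b,c} + (0 + 0 + b.0) → -b-> s2, -b-> s3
  s2 = 0 → ·
  s3 = 0 | 0\{b,c} → ·
Q's transition system — 4 states:
  t0 = a.(b.0 | 0\{b,c} + (0 + 0 + b.0)) → -a-> t1
  t1 = b.0 | 0\{b,c} + (0 + 0 + b.0) → -b-> t2, -b-> t3
  t2 = 0 → ·
  t3 = 0 | 0\{b,c} → ·
Run σ = ⟨b⟩ on P: start {s0}
  [1] b ⇒ {s1}
  — P admits the full trace.
Run σ = ⟨b⟩ on Q: start {t0}
  [1] b ⇒ no successor for Q

b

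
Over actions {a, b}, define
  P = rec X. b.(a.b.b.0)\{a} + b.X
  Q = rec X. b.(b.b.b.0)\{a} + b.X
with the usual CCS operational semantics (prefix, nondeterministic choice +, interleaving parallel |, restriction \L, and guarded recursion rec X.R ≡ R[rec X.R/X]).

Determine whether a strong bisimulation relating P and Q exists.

P's transition system — 2 states:
  u0 = rec X. b.(a.b.b.0)\{a} + b.X ⊢ —b→ u0, —b→ u1
  u1 = (a.b.b.0)\{a} ⊢ ∅
Q's transition system — 5 states:
  v0 = rec X. b.(b.b.b.0)\{a} + b.X ⊢ —b→ v0, —b→ v1
  v1 = (b.b.b.0)\{a} ⊢ —b→ v2
  v2 = (b.b.0)\{a} ⊢ —b→ v3
  v3 = (b.0)\{a} ⊢ —b→ v4
  v4 = 0\{a} ⊢ ∅
Coarsest stable partition (strong bisimilarity classes):
  B0 = {u0}
  B1 = {u1, v4}
  B2 = {v0}
  B3 = {v1}
  B4 = {v2}
  B5 = {v3}
u0 ∈ B0, v0 ∈ B2 → different blocks

NO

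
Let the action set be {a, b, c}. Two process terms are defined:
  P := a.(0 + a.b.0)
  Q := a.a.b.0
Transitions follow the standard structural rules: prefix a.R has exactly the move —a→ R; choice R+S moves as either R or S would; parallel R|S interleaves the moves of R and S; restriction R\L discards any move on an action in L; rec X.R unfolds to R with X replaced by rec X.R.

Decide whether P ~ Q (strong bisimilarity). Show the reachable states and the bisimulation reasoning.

Reachable graph of P (4 states):
  u0 = a.(0 + a.b.0) | ··a··> u1
  u1 = 0 + a.b.0 | ··a··> u2
  u2 = b.0 | ··b··> u3
  u3 = 0 | ·
Reachable graph of Q (4 states):
  v0 = a.a.b.0 | ··a··> v1
  v1 = a.b.0 | ··a··> v2
  v2 = b.0 | ··b··> v3
  v3 = 0 | ·
Coarsest stable partition (strong bisimilarity classes):
  B0 = {u0, v0}
  B1 = {u1, v1}
  B2 = {u2, v2}
  B3 = {u3, v3}
u0 ∈ B0, v0 ∈ B0 → same block

bisimilar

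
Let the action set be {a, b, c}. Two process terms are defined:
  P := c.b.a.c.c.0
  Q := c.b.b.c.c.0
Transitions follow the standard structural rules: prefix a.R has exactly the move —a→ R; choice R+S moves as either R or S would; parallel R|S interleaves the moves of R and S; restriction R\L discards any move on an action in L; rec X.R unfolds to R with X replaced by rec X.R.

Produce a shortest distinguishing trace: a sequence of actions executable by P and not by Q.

Reachable graph of P (6 states):
  u0 = c.b.a.c.c.0 has moves -c-> u1
  u1 = b.a.c.c.0 has moves -b-> u2
  u2 = a.c.c.0 has moves -a-> u3
  u3 = c.c.0 has moves -c-> u4
  u4 = c.0 has moves -c-> u5
  u5 = 0 has moves deadlocked
Reachable graph of Q (6 states):
  v0 = c.b.b.c.c.0 has moves -c-> v1
  v1 = b.b.c.c.0 has moves -b-> v2
  v2 = b.c.c.0 has moves -b-> v3
  v3 = c.c.0 has moves -c-> v4
  v4 = c.0 has moves -c-> v5
  v5 = 0 has moves deadlocked
Trace ⟨cba⟩ through P, begin at {u0}:
  step 1 (c): {u1}
  step 2 (b): {u2}
  step 3 (a): {u3}
  — P admits the full trace.
Trace ⟨cba⟩ through Q, begin at {v0}:
  step 1 (c): {v1}
  step 2 (b): {v2}
  step 3 (a): ∅  — Q cannot continue

cba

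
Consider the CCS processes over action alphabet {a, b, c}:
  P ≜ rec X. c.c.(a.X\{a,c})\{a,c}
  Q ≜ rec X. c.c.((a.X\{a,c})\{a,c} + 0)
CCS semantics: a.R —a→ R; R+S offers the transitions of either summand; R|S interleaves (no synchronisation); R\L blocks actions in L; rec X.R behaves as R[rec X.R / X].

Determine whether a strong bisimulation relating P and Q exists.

bisimilar

LTS(P): 3 reachable states
  p0 = rec X. c.c.(a.X\{a,c})\{a,c} :: --c--▸ p1
  p1 = c.(a.(rec X. c.c.(a.X\{a,c})\{a,c})\{a,c})\{a,c} :: --c--▸ p2
  p2 = (a.(rec X. c.c.(a.X\{a,c})\{a,c})\{a,c})\{a,c} :: stopped
LTS(Q): 3 reachable states
  q0 = rec X. c.c.((a.X\{a,c})\{a,c} + 0) :: --c--▸ q1
  q1 = c.((a.(rec X. c.c.((a.X\{a,c})\{a,c} + 0))\{a,c})\{a,c} + 0) :: --c--▸ q2
  q2 = (a.(rec X. c.c.((a.X\{a,c})\{a,c} + 0))\{a,c})\{a,c} + 0 :: stopped
Bisimilarity quotient blocks:
  B0 = {p0, q0}
  B1 = {p1, q1}
  B2 = {p2, q2}
p0 ∈ B0, q0 ∈ B0 → same block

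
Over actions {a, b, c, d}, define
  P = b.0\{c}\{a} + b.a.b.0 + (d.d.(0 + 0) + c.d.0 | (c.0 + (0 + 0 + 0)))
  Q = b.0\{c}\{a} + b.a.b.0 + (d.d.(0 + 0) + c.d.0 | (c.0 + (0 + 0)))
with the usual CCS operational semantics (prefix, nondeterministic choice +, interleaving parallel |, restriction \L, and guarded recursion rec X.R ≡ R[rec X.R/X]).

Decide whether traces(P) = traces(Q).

P's transition system — 12 states:
  m0 = b.0\{c}\{a} + b.a.b.0 + (d.d.(0 + 0) + c.d.0 | (c.0 + (0 + 0 + 0))) | ··b··> m1, ··b··> m2, ··c··> m3, ··c··> m4, ··d··> m5
  m1 = 0\{c}\{a} | ∅
  m2 = a.b.0 | ··a··> m6
  m3 = c.d.0 | 0 | ··c··> m7
  m4 = d.0 | (c.0 + (0 + 0 + 0)) | ··c··> m7, ··d··> m8
  m5 = d.(0 + 0) | ··d··> m9
  m6 = b.0 | ··b··> m10
  m7 = d.0 | 0 | ··d··> m11
  m8 = 0 | (c.0 + (0 + 0 + 0)) | ··c··> m11
  m9 = 0 + 0 | ∅
  m10 = 0 | ∅
  m11 = 0 | 0 | ∅
Q's transition system — 12 states:
  n0 = b.0\{c}\{a} + b.a.b.0 + (d.d.(0 + 0) + c.d.0 | (c.0 + (0 + 0))) | ··b··> n1, ··b··> n2, ··c··> n3, ··c··> n4, ··d··> n5
  n1 = 0\{c}\{a} | ∅
  n2 = a.b.0 | ··a··> n6
  n3 = c.d.0 | 0 | ··c··> n7
  n4 = d.0 | (c.0 + (0 + 0)) | ··c··> n7, ··d··> n8
  n5 = d.(0 + 0) | ··d··> n9
  n6 = b.0 | ··b··> n10
  n7 = d.0 | 0 | ··d··> n11
  n8 = 0 | (c.0 + (0 + 0)) | ··c··> n11
  n9 = 0 + 0 | ∅
  n10 = 0 | ∅
  n11 = 0 | 0 | ∅
Partition-refinement fixed point:
  B0 = {m0, n0}
  B1 = {m2, n2}
  B2 = {m6, n6}
  B3 = {m1, m10, m11, m9, n1, n10, n11, n9}
  B4 = {m4, n4}
  B5 = {m5, m7, n5, n7}
  B6 = {m8, n8}
  B7 = {m3, n3}
m0 ∈ B0, n0 ∈ B0 → same block
Bisimilar ⇒ trace-equivalent.

YES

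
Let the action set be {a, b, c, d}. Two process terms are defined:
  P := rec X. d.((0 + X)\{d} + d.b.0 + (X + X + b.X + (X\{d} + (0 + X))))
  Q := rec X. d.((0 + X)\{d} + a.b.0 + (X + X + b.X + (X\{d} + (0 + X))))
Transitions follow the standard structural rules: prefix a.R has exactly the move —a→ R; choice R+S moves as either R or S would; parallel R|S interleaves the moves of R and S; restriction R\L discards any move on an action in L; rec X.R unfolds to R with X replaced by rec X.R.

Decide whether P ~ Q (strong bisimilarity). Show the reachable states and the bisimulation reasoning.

P's transition system — 4 states:
  p0 = rec X. d.((0 + X)\{d} + d.b.0 + (X + X + b.X + (X\{d} + (0 + X)))) → -d-> p1
  p1 = (0 + (rec X. d.((0 + X)\{d} + d.b.0 + (X + X + b.X + (X\{d} + (0 + X))))))\{d} + d.b.0 + ((rec X. d.((0 + X)\{d} + d.b.0 + (X + X + b.X + (X\{d} + (0 + X))))) + (rec X. d.((0 + X)\{d} + d.b.0 + (X + X + b.X + (X\{d} + (0 + X))))) + b.(rec X. d.((0 + X)\{d} + d.b.0 + (X + X + b.X + (X\{d} + (0 + X))))) + ((rec X. d.((0 + X)\{d} + d.b.0 + (X + X + b.X + (X\{d} + (0 + X)))))\{d} + (0 + (rec X. d.((0 + X)\{d} + d.b.0 + (X + X + b.X + (X\{d} + (0 + X)))))))) → -b-> p0, -d-> p1, -d-> p2
  p2 = b.0 → -b-> p3
  p3 = 0 → stopped
Q's transition system — 4 states:
  q0 = rec X. d.((0 + X)\{d} + a.b.0 + (X + X + b.X + (X\{d} + (0 + X)))) → -d-> q1
  q1 = (0 + (rec X. d.((0 + X)\{d} + a.b.0 + (X + X + b.X + (X\{d} + (0 + X))))))\{d} + a.b.0 + ((rec X. d.((0 + X)\{d} + a.b.0 + (X + X + b.X + (X\{d} + (0 + X))))) + (rec X. d.((0 + X)\{d} + a.b.0 + (X + X + b.X + (X\{d} + (0 + X))))) + b.(rec X. d.((0 + X)\{d} + a.b.0 + (X + X + b.X + (X\{d} + (0 + X))))) + ((rec X. d.((0 + X)\{d} + a.b.0 + (X + X + b.X + (X\{d} + (0 + X)))))\{d} + (0 + (rec X. d.((0 + X)\{d} + a.b.0 + (X + X + b.X + (X\{d} + (0 + X)))))))) → -a-> q2, -b-> q0, -d-> q1
  q2 = b.0 → -b-> q3
  q3 = 0 → stopped
Coarsest stable partition (strong bisimilarity classes):
  B0 = {p0}
  B1 = {p1}
  B2 = {p2, q2}
  B3 = {p3, q3}
  B4 = {q0}
  B5 = {q1}
p0 ∈ B0, q0 ∈ B4 → different blocks

NO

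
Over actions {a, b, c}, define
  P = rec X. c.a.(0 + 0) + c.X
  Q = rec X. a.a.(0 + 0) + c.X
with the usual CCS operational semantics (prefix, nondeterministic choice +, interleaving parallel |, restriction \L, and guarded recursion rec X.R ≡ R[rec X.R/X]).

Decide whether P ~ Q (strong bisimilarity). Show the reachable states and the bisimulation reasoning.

P's transition system — 3 states:
  s0 = rec X. c.a.(0 + 0) + c.X → —c→ s0, —c→ s1
  s1 = a.(0 + 0) → —a→ s2
  s2 = 0 + 0 → ·
Q's transition system — 3 states:
  t0 = rec X. a.a.(0 + 0) + c.X → —a→ t1, —c→ t0
  t1 = a.(0 + 0) → —a→ t2
  t2 = 0 + 0 → ·
Partition-refinement fixed point:
  B0 = {s0}
  B1 = {s1, t1}
  B2 = {s2, t2}
  B3 = {t0}
s0 ∈ B0, t0 ∈ B3 → different blocks

not bisimilar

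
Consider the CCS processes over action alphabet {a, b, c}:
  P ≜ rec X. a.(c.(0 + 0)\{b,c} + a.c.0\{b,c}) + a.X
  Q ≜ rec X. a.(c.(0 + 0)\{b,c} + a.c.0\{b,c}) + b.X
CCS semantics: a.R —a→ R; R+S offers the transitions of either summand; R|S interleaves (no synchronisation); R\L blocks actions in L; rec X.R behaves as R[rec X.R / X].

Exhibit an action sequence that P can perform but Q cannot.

aaa

LTS(P): 5 reachable states
  s0 = rec X. a.(c.(0 + 0)\{b,c} + a.c.0\{b,c}) + a.X | --a--▸ s0, --a--▸ s1
  s1 = c.(0 + 0)\{b,c} + a.c.0\{b,c} | --a--▸ s2, --c--▸ s3
  s2 = c.0\{b,c} | --c--▸ s4
  s3 = (0 + 0)\{b,c} | stopped
  s4 = 0\{b,c} | stopped
LTS(Q): 5 reachable states
  t0 = rec X. a.(c.(0 + 0)\{b,c} + a.c.0\{b,c}) + b.X | --a--▸ t1, --b--▸ t0
  t1 = c.(0 + 0)\{b,c} + a.c.0\{b,c} | --a--▸ t2, --c--▸ t3
  t2 = c.0\{b,c} | --c--▸ t4
  t3 = (0 + 0)\{b,c} | stopped
  t4 = 0\{b,c} | stopped
Executing aaa from P (initial set {s0}):
  [1] a ⇒ {s0, s1}
  [2] a ⇒ {s0, s1, s2}
  [3] a ⇒ {s0, s1, s2}
  P completes σ.
Executing aaa from Q (initial set {t0}):
  [1] a ⇒ {t1}
  [2] a ⇒ {t2}
  [3] a ⇒ no successor for Q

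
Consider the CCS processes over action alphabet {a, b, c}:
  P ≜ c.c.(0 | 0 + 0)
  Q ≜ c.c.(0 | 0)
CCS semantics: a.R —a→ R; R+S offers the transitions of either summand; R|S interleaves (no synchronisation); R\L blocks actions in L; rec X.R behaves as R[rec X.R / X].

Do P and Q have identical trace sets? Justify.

traces(P) = traces(Q)

P's transition system — 3 states:
  s0 = c.c.(0 | 0 + 0) | -c-> s1
  s1 = c.(0 | 0 + 0) | -c-> s2
  s2 = 0 | 0 + 0 | stopped
Q's transition system — 3 states:
  t0 = c.c.(0 | 0) | -c-> t1
  t1 = c.(0 | 0) | -c-> t2
  t2 = 0 | 0 | stopped
Partition-refinement fixed point:
  B0 = {s0, t0}
  B1 = {s1, t1}
  B2 = {s2, t2}
s0 ∈ B0, t0 ∈ B0 → same block
Bisimilar ⇒ trace-equivalent.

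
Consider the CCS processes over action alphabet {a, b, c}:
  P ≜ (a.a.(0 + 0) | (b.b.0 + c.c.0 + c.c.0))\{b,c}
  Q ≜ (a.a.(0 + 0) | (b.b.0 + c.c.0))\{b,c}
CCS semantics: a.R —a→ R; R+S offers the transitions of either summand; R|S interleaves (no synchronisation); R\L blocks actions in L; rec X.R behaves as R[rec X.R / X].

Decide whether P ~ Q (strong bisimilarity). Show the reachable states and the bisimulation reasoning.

P ~ Q

P's transition system — 3 states:
  s0 = (a.a.(0 + 0) | (b.b.0 + c.c.0 + c.c.0))\{b,c} :: --a--▸ s1
  s1 = (a.(0 + 0) | (b.b.0 + c.c.0 + c.c.0))\{b,c} :: --a--▸ s2
  s2 = ((0 + 0) | (b.b.0 + c.c.0 + c.c.0))\{b,c} :: deadlocked
Q's transition system — 3 states:
  t0 = (a.a.(0 + 0) | (b.b.0 + c.c.0))\{b,c} :: --a--▸ t1
  t1 = (a.(0 + 0) | (b.b.0 + c.c.0))\{b,c} :: --a--▸ t2
  t2 = ((0 + 0) | (b.b.0 + c.c.0))\{b,c} :: deadlocked
Coarsest stable partition (strong bisimilarity classes):
  B0 = {s0, t0}
  B1 = {s1, t1}
  B2 = {s2, t2}
s0 ∈ B0, t0 ∈ B0 → same block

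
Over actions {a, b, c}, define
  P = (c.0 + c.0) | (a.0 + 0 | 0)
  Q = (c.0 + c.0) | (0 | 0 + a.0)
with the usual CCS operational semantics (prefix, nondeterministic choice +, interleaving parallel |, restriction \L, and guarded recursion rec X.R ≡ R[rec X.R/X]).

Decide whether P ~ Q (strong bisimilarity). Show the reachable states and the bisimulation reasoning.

bisimilar

Reachable graph of P (4 states):
  u0 = (c.0 + c.0) | (a.0 + 0 | 0) | ··a··> u1, ··c··> u2
  u1 = (c.0 + c.0) | 0 | ··c··> u3
  u2 = 0 | (a.0 + 0 | 0) | ··a··> u3
  u3 = 0 | 0 | ∅
Reachable graph of Q (4 states):
  v0 = (c.0 + c.0) | (0 | 0 + a.0) | ··a··> v1, ··c··> v2
  v1 = (c.0 + c.0) | 0 | ··c··> v3
  v2 = 0 | (0 | 0 + a.0) | ··a··> v3
  v3 = 0 | 0 | ∅
Coarsest stable partition (strong bisimilarity classes):
  B0 = {u0, v0}
  B1 = {u1, v1}
  B2 = {u3, v3}
  B3 = {u2, v2}
u0 ∈ B0, v0 ∈ B0 → same block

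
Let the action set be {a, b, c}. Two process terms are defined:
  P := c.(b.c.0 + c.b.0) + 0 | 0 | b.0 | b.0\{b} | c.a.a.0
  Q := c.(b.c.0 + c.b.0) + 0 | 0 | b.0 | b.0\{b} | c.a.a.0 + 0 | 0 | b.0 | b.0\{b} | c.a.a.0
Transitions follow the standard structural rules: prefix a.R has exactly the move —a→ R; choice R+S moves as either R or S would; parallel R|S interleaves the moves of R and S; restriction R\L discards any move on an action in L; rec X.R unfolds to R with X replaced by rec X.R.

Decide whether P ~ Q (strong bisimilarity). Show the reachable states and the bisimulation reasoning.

bisimilar

P's transition system — 20 states:
  s0 = c.(b.c.0 + c.b.0) + 0 | 0 | b.0 | b.0\{b} | c.a.a.0 :: ··b··> s1, ··b··> s2, ··c··> s3, ··c··> s4
  s1 = 0 | 0 | 0 | b.0\{b} | c.a.a.0 :: ··b··> s5, ··c··> s6
  s2 = 0 | 0 | b.0 | 0\{b} | c.a.a.0 :: ··b··> s5, ··c··> s7
  s3 = 0 | 0 | b.0 | b.0\{b} | a.a.0 :: ··a··> s8, ··b··> s6, ··b··> s7
  s4 = b.c.0 + c.b.0 :: ··b··> s9, ··c··> s10
  s5 = 0 | 0 | 0 | 0\{b} | c.a.a.0 :: ··c··> s11
  s6 = 0 | 0 | 0 | b.0\{b} | a.a.0 :: ··a··> s12, ··b··> s11
  s7 = 0 | 0 | b.0 | 0\{b} | a.a.0 :: ··a··> s13, ··b··> s11
  s8 = 0 | 0 | b.0 | b.0\{b} | a.0 :: ··a··> s14, ··b··> s12, ··b··> s13
  s9 = c.0 :: ··c··> s15
  s10 = b.0 :: ··b··> s15
  s11 = 0 | 0 | 0 | 0\{b} | a.a.0 :: ··a··> s16
  s12 = 0 | 0 | 0 | b.0\{b} | a.0 :: ··a··> s17, ··b··> s16
  s13 = 0 | 0 | b.0 | 0\{b} | a.0 :: ··a··> s18, ··b··> s16
  s14 = 0 | 0 | b.0 | b.0\{b} | 0 :: ··b··> s17, ··b··> s18
  s15 = 0 :: ∅
  s16 = 0 | 0 | 0 | 0\{b} | a.0 :: ··a··> s19
  s17 = 0 | 0 | 0 | b.0\{b} | 0 :: ··b··> s19
  s18 = 0 | 0 | b.0 | 0\{b} | 0 :: ··b··> s19
  s19 = 0 | 0 | 0 | 0\{b} | 0 :: ∅
Q's transition system — 20 states:
  t0 = c.(b.c.0 + c.b.0) + 0 | 0 | b.0 | b.0\{b} | c.a.a.0 + 0 | 0 | b.0 | b.0\{b} | c.a.a.0 :: ··b··> t1, ··b··> t2, ··c··> t3, ··c··> t4
  t1 = 0 | 0 | 0 | b.0\{b} | c.a.a.0 :: ··b··> t5, ··c··> t6
  t2 = 0 | 0 | b.0 | 0\{b} | c.a.a.0 :: ··b··> t5, ··c··> t7
  t3 = 0 | 0 | b.0 | b.0\{b} | a.a.0 :: ··a··> t8, ··b··> t6, ··b··> t7
  t4 = b.c.0 + c.b.0 :: ··b··> t9, ··c··> t10
  t5 = 0 | 0 | 0 | 0\{b} | c.a.a.0 :: ··c··> t11
  t6 = 0 | 0 | 0 | b.0\{b} | a.a.0 :: ··a··> t12, ··b··> t11
  t7 = 0 | 0 | b.0 | 0\{b} | a.a.0 :: ··a··> t13, ··b··> t11
  t8 = 0 | 0 | b.0 | b.0\{b} | a.0 :: ··a··> t14, ··b··> t12, ··b··> t13
  t9 = c.0 :: ··c··> t15
  t10 = b.0 :: ··b··> t15
  t11 = 0 | 0 | 0 | 0\{b} | a.a.0 :: ··a··> t16
  t12 = 0 | 0 | 0 | b.0\{b} | a.0 :: ··a··> t17, ··b··> t16
  t13 = 0 | 0 | b.0 | 0\{b} | a.0 :: ··a··> t18, ··b··> t16
  t14 = 0 | 0 | b.0 | b.0\{b} | 0 :: ··b··> t17, ··b··> t18
  t15 = 0 :: ∅
  t16 = 0 | 0 | 0 | 0\{b} | a.0 :: ··a··> t19
  t17 = 0 | 0 | 0 | b.0\{b} | 0 :: ··b··> t19
  t18 = 0 | 0 | b.0 | 0\{b} | 0 :: ··b··> t19
  t19 = 0 | 0 | 0 | 0\{b} | 0 :: ∅
Partition-refinement fixed point:
  B0 = {s0, t0}
  B1 = {s4, t4}
  B2 = {s9, t9}
  B3 = {s15, s19, t15, t19}
  B4 = {s10, s17, s18, t10, t17, t18}
  B5 = {s1, s2, t1, t2}
  B6 = {s5, t5}
  B7 = {s11, t11}
  B8 = {s16, t16}
  B9 = {s6, s7, t6, t7}
  B10 = {s12, s13, t12, t13}
  B11 = {s3, t3}
  B12 = {s8, t8}
  B13 = {s14, t14}
s0 ∈ B0, t0 ∈ B0 → same block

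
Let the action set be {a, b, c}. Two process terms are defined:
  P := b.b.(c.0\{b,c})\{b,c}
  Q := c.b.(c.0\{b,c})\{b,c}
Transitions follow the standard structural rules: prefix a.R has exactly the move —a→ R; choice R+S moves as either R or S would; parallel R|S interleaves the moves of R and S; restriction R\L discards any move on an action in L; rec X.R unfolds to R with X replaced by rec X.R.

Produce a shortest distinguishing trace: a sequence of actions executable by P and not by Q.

b

Reachable graph of P (3 states):
  p0 = b.b.(c.0\{b,c})\{b,c} :: ··b··> p1
  p1 = b.(c.0\{b,c})\{b,c} :: ··b··> p2
  p2 = (c.0\{b,c})\{b,c} :: stopped
Reachable graph of Q (3 states):
  q0 = c.b.(c.0\{b,c})\{b,c} :: ··c··> q1
  q1 = b.(c.0\{b,c})\{b,c} :: ··b··> q2
  q2 = (c.0\{b,c})\{b,c} :: stopped
Executing b from P (initial set {p0}):
  [1] b ⇒ {p1}
  — P admits the full trace.
Executing b from Q (initial set {q0}):
  [1] b ⇒ ∅ (Q stuck)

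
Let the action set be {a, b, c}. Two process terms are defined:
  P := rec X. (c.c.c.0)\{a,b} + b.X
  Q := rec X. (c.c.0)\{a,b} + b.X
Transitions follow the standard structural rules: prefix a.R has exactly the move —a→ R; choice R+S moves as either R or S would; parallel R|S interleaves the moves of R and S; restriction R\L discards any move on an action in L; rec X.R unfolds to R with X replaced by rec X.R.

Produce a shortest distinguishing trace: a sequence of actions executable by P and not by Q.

ccc

Reachable graph of P (4 states):
  m0 = rec X. (c.c.c.0)\{a,b} + b.X | —b→ m0, —c→ m1
  m1 = (c.c.0)\{a,b} | —c→ m2
  m2 = (c.0)\{a,b} | —c→ m3
  m3 = 0\{a,b} | deadlocked
Reachable graph of Q (3 states):
  n0 = rec X. (c.c.0)\{a,b} + b.X | —b→ n0, —c→ n1
  n1 = (c.0)\{a,b} | —c→ n2
  n2 = 0\{a,b} | deadlocked
Run σ = ⟨ccc⟩ on P: start {m0}
  step 1 (c): {m1}
  step 2 (c): {m2}
  step 3 (c): {m3}
  ✓ P
Run σ = ⟨ccc⟩ on Q: start {n0}
  step 1 (c): {n1}
  step 2 (c): {n2}
  step 3 (c): ∅ (Q stuck)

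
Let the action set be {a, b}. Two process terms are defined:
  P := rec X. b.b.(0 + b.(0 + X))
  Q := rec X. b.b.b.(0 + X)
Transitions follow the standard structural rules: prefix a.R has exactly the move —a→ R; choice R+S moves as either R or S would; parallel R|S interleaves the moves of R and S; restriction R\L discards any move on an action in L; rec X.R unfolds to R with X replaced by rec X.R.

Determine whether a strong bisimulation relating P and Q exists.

LTS(P): 4 reachable states
  u0 = rec X. b.b.(0 + b.(0 + X)) | ··b··> u1
  u1 = b.(0 + b.(0 + (rec X. b.b.(0 + b.(0 + X))))) | ··b··> u2
  u2 = 0 + b.(0 + (rec X. b.b.(0 + b.(0 + X)))) | ··b··> u3
  u3 = 0 + (rec X. b.b.(0 + b.(0 + X))) | ··b··> u1
LTS(Q): 4 reachable states
  v0 = rec X. b.b.b.(0 + X) | ··b··> v1
  v1 = b.b.(0 + (rec X. b.b.b.(0 + X))) | ··b··> v2
  v2 = b.(0 + (rec X. b.b.b.(0 + X))) | ··b··> v3
  v3 = 0 + (rec X. b.b.b.(0 + X)) | ··b··> v1
Bisimilarity quotient blocks:
  B0 = {u0, u1, u2, u3, v0, v1, v2, v3}
u0 ∈ B0, v0 ∈ B0 → same block

P ~ Q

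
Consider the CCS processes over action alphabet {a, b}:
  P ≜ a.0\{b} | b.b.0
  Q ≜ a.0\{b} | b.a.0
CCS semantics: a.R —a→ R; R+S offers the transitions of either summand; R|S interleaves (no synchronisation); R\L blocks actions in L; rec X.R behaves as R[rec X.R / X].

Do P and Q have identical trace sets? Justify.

trace-distinct — witness ⟨bb⟩

LTS(P): 6 reachable states
  m0 = a.0\{b} | b.b.0 ⊢ --a--▸ m1, --b--▸ m2
  m1 = 0\{b} | b.b.0 ⊢ --b--▸ m3
  m2 = a.0\{b} | b.0 ⊢ --a--▸ m3, --b--▸ m4
  m3 = 0\{b} | b.0 ⊢ --b--▸ m5
  m4 = a.0\{b} | 0 ⊢ --a--▸ m5
  m5 = 0\{b} | 0 ⊢ ∅
LTS(Q): 6 reachable states
  n0 = a.0\{b} | b.a.0 ⊢ --a--▸ n1, --b--▸ n2
  n1 = 0\{b} | b.a.0 ⊢ --b--▸ n3
  n2 = a.0\{b} | a.0 ⊢ --a--▸ n3, --a--▸ n4
  n3 = 0\{b} | a.0 ⊢ --a--▸ n5
  n4 = a.0\{b} | 0 ⊢ --a--▸ n5
  n5 = 0\{b} | 0 ⊢ ∅
Trace ⟨bb⟩ through P, begin at {m0}:
  [1] b ⇒ {m2}
  [2] b ⇒ {m4}
  — P admits the full trace.
Trace ⟨bb⟩ through Q, begin at {n0}:
  [1] b ⇒ {n2}
  [2] b ⇒ ∅  — Q cannot continue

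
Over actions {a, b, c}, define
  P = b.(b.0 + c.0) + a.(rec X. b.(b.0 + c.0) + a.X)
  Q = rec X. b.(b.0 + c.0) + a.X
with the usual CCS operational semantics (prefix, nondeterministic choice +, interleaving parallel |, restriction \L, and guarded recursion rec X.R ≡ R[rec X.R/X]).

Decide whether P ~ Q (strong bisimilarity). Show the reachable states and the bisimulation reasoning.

LTS(P): 4 reachable states
  u0 = b.(b.0 + c.0) + a.(rec X. b.(b.0 + c.0) + a.X) :: ··a··> u1, ··b··> u2
  u1 = rec X. b.(b.0 + c.0) + a.X :: ··a··> u1, ··b··> u2
  u2 = b.0 + c.0 :: ··b··> u3, ··c··> u3
  u3 = 0 :: stopped
LTS(Q): 3 reachable states
  v0 = rec X. b.(b.0 + c.0) + a.X :: ··a··> v0, ··b··> v1
  v1 = b.0 + c.0 :: ··b··> v2, ··c··> v2
  v2 = 0 :: stopped
Coarsest stable partition (strong bisimilarity classes):
  B0 = {u0, u1, v0}
  B1 = {u2, v1}
  B2 = {u3, v2}
u0 ∈ B0, v0 ∈ B0 → same block

P ~ Q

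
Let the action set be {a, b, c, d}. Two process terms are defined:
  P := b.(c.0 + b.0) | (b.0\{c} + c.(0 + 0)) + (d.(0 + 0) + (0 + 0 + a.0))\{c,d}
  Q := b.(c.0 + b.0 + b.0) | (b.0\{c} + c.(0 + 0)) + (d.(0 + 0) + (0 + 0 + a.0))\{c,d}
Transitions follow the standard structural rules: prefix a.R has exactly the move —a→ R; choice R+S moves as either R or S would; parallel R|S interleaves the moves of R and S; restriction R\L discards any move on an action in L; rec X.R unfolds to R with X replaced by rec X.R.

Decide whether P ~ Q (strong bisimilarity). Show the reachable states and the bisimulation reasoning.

bisimilar

Reachable graph of P (10 states):
  u0 = b.(c.0 + b.0) | (b.0\{c} + c.(0 + 0)) + (d.(0 + 0) + (0 + 0 + a.0))\{c,d} :: —a→ u1, —b→ u2, —b→ u3, —c→ u4
  u1 = 0\{c,d} :: ∅
  u2 = (c.0 + b.0) | (b.0\{c} + c.(0 + 0)) :: —b→ u5, —b→ u6, —c→ u6, —c→ u7
  u3 = b.(c.0 + b.0) | 0\{c} :: —b→ u5
  u4 = b.(c.0 + b.0) | (0 + 0) :: —b→ u7
  u5 = (c.0 + b.0) | 0\{c} :: —b→ u8, —c→ u8
  u6 = 0 | (b.0\{c} + c.(0 + 0)) :: —b→ u8, —c→ u9
  u7 = (c.0 + b.0) | (0 + 0) :: —b→ u9, —c→ u9
  u8 = 0 | 0\{c} :: ∅
  u9 = 0 | (0 + 0) :: ∅
Reachable graph of Q (10 states):
  v0 = b.(c.0 + b.0 + b.0) | (b.0\{c} + c.(0 + 0)) + (d.(0 + 0) + (0 + 0 + a.0))\{c,d} :: —a→ v1, —b→ v2, —b→ v3, —c→ v4
  v1 = 0\{c,d} :: ∅
  v2 = (c.0 + b.0 + b.0) | (b.0\{c} + c.(0 + 0)) :: —b→ v5, —b→ v6, —c→ v6, —c→ v7
  v3 = b.(c.0 + b.0 + b.0) | 0\{c} :: —b→ v5
  v4 = b.(c.0 + b.0 + b.0) | (0 + 0) :: —b→ v7
  v5 = (c.0 + b.0 + b.0) | 0\{c} :: —b→ v8, —c→ v8
  v6 = 0 | (b.0\{c} + c.(0 + 0)) :: —b→ v8, —c→ v9
  v7 = (c.0 + b.0 + b.0) | (0 + 0) :: —b→ v9, —c→ v9
  v8 = 0 | 0\{c} :: ∅
  v9 = 0 | (0 + 0) :: ∅
Coarsest stable partition (strong bisimilarity classes):
  B0 = {u0, v0}
  B1 = {u3, u4, v3, v4}
  B2 = {u5, u6, u7, v5, v6, v7}
  B3 = {u1, u8, u9, v1, v8, v9}
  B4 = {u2, v2}
u0 ∈ B0, v0 ∈ B0 → same block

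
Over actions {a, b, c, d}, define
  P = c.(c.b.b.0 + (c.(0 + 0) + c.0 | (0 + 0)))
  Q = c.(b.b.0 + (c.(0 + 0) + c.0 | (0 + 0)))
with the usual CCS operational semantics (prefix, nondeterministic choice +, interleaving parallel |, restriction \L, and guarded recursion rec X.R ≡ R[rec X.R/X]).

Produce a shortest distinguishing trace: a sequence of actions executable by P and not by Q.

LTS(P): 7 reachable states
  s0 = c.(c.b.b.0 + (c.(0 + 0) + c.0 | (0 + 0))) ⊢ --c--▸ s1
  s1 = c.b.b.0 + (c.(0 + 0) + c.0 | (0 + 0)) ⊢ --c--▸ s2, --c--▸ s3, --c--▸ s4
  s2 = 0 + 0 ⊢ ·
  s3 = 0 | (0 + 0) ⊢ ·
  s4 = b.b.0 ⊢ --b--▸ s5
  s5 = b.0 ⊢ --b--▸ s6
  s6 = 0 ⊢ ·
LTS(Q): 6 reachable states
  t0 = c.(b.b.0 + (c.(0 + 0) + c.0 | (0 + 0))) ⊢ --c--▸ t1
  t1 = b.b.0 + (c.(0 + 0) + c.0 | (0 + 0)) ⊢ --b--▸ t2, --c--▸ t3, --c--▸ t4
  t2 = b.0 ⊢ --b--▸ t5
  t3 = 0 + 0 ⊢ ·
  t4 = 0 | (0 + 0) ⊢ ·
  t5 = 0 ⊢ ·
Trace ⟨ccb⟩ through P, begin at {s0}:
  after c @ step 1: {s1}
  after c @ step 2: {s2, s3, s4}
  after b @ step 3: {s5}
  ✓ P
Trace ⟨ccb⟩ through Q, begin at {t0}:
  after c @ step 1: {t1}
  after c @ step 2: {t3, t4}
  after b @ step 3: ∅  — Q cannot continue

ccb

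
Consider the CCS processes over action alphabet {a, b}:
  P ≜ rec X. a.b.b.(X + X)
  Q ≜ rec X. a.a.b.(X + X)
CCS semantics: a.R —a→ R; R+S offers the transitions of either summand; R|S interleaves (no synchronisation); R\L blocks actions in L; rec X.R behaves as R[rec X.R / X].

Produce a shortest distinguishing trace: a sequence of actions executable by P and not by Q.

ab

LTS(P): 4 reachable states
  m0 = rec X. a.b.b.(X + X) has moves --a--▸ m1
  m1 = b.b.((rec X. a.b.b.(X + X)) + (rec X. a.b.b.(X + X))) has moves --b--▸ m2
  m2 = b.((rec X. a.b.b.(X + X)) + (rec X. a.b.b.(X + X))) has moves --b--▸ m3
  m3 = (rec X. a.b.b.(X + X)) + (rec X. a.b.b.(X + X)) has moves --a--▸ m1
LTS(Q): 4 reachable states
  n0 = rec X. a.a.b.(X + X) has moves --a--▸ n1
  n1 = a.b.((rec X. a.a.b.(X + X)) + (rec X. a.a.b.(X + X))) has moves --a--▸ n2
  n2 = b.((rec X. a.a.b.(X + X)) + (rec X. a.a.b.(X + X))) has moves --b--▸ n3
  n3 = (rec X. a.a.b.(X + X)) + (rec X. a.a.b.(X + X)) has moves --a--▸ n1
Run σ = ⟨ab⟩ on P: start {m0}
  step 1 (a): {m1}
  step 2 (b): {m2}
  ✓ P
Run σ = ⟨ab⟩ on Q: start {n0}
  step 1 (a): {n1}
  step 2 (b): ∅  — Q cannot continue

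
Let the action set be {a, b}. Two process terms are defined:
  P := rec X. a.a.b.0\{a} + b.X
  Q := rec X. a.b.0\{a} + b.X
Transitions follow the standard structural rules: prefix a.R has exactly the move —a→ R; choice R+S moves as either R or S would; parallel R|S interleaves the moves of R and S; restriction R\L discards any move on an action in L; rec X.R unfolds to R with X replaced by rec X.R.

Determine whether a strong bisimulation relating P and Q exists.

P ≁ Q

LTS(P): 4 reachable states
  m0 = rec X. a.a.b.0\{a} + b.X → ··a··> m1, ··b··> m0
  m1 = a.b.0\{a} → ··a··> m2
  m2 = b.0\{a} → ··b··> m3
  m3 = 0\{a} → stopped
LTS(Q): 3 reachable states
  n0 = rec X. a.b.0\{a} + b.X → ··a··> n1, ··b··> n0
  n1 = b.0\{a} → ··b··> n2
  n2 = 0\{a} → stopped
Coarsest stable partition (strong bisimilarity classes):
  B0 = {m0}
  B1 = {m1}
  B2 = {m2, n1}
  B3 = {m3, n2}
  B4 = {n0}
m0 ∈ B0, n0 ∈ B4 → different blocks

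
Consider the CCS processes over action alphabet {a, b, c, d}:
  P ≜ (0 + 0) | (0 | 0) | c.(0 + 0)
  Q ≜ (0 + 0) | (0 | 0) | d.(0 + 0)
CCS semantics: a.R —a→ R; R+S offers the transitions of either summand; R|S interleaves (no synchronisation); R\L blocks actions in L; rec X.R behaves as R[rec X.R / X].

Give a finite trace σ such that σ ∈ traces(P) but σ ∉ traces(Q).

c

P's transition system — 2 states:
  u0 = (0 + 0) | (0 | 0) | c.(0 + 0) ⊢ —c→ u1
  u1 = (0 + 0) | (0 | 0) | (0 + 0) ⊢ ·
Q's transition system — 2 states:
  v0 = (0 + 0) | (0 | 0) | d.(0 + 0) ⊢ —d→ v1
  v1 = (0 + 0) | (0 | 0) | (0 + 0) ⊢ ·
Run σ = ⟨c⟩ on P: start {u0}
  [1] c ⇒ {u1}
  — P admits the full trace.
Run σ = ⟨c⟩ on Q: start {v0}
  [1] c ⇒ ∅  — Q cannot continue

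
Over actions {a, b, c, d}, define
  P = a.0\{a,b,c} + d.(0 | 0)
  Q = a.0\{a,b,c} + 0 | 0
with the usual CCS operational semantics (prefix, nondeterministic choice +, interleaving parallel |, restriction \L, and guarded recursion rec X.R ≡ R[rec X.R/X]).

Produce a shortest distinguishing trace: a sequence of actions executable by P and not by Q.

P's transition system — 3 states:
  p0 = a.0\{a,b,c} + d.(0 | 0) | --a--▸ p1, --d--▸ p2
  p1 = 0\{a,b,c} | ∅
  p2 = 0 | 0 | ∅
Q's transition system — 2 states:
  q0 = a.0\{a,b,c} + 0 | 0 | --a--▸ q1
  q1 = 0\{a,b,c} | ∅
Trace ⟨d⟩ through P, begin at {p0}:
  step 1 (d): {p2}
  — P admits the full trace.
Trace ⟨d⟩ through Q, begin at {q0}:
  step 1 (d): ∅  — Q cannot continue

d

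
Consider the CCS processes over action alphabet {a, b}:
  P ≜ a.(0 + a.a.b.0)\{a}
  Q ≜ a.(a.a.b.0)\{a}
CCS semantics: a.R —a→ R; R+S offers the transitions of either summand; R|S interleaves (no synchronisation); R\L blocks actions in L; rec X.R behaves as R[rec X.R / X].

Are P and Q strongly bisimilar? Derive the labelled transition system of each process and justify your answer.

bisimilar

LTS(P): 2 reachable states
  u0 = a.(0 + a.a.b.0)\{a} has moves —a→ u1
  u1 = (0 + a.a.b.0)\{a} has moves deadlocked
LTS(Q): 2 reachable states
  v0 = a.(a.a.b.0)\{a} has moves —a→ v1
  v1 = (a.a.b.0)\{a} has moves deadlocked
Bisimilarity quotient blocks:
  B0 = {u0, v0}
  B1 = {u1, v1}
u0 ∈ B0, v0 ∈ B0 → same block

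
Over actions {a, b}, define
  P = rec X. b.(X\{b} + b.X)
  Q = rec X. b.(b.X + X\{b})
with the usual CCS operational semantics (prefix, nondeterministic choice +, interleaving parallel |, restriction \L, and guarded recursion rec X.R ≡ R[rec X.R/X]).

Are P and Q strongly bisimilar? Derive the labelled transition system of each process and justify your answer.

Reachable graph of P (2 states):
  p0 = rec X. b.(X\{b} + b.X) | ··b··> p1
  p1 = (rec X. b.(X\{b} + b.X))\{b} + b.(rec X. b.(X\{b} + b.X)) | ··b··> p0
Reachable graph of Q (2 states):
  q0 = rec X. b.(b.X + X\{b}) | ··b··> q1
  q1 = b.(rec X. b.(b.X + X\{b})) + (rec X. b.(b.X + X\{b}))\{b} | ··b··> q0
Coarsest stable partition (strong bisimilarity classes):
  B0 = {p0, p1, q0, q1}
p0 ∈ B0, q0 ∈ B0 → same block

YES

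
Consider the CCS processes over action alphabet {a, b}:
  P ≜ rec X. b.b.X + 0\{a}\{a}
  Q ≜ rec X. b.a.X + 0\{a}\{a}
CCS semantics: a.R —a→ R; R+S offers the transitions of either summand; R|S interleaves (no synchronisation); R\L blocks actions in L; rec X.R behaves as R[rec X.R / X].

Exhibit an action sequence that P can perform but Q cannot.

Reachable graph of P (2 states):
  p0 = rec X. b.b.X + 0\{a}\{a} ⊢ --b--▸ p1
  p1 = b.(rec X. b.b.X + 0\{a}\{a}) ⊢ --b--▸ p0
Reachable graph of Q (2 states):
  q0 = rec X. b.a.X + 0\{a}\{a} ⊢ --b--▸ q1
  q1 = a.(rec X. b.a.X + 0\{a}\{a}) ⊢ --a--▸ q0
Executing bb from P (initial set {p0}):
  after b @ step 1: {p1}
  after b @ step 2: {p0}
  ✓ P
Executing bb from Q (initial set {q0}):
  after b @ step 1: {q1}
  after b @ step 2: no successor for Q

bb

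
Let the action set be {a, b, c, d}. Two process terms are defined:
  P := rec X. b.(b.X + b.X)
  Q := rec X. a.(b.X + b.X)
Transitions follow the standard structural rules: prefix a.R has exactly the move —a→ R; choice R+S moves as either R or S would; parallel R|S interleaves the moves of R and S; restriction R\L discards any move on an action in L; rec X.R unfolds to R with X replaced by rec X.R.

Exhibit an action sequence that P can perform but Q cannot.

P's transition system — 2 states:
  s0 = rec X. b.(b.X + b.X) | ··b··> s1
  s1 = b.(rec X. b.(b.X + b.X)) + b.(rec X. b.(b.X + b.X)) | ··b··> s0
Q's transition system — 2 states:
  t0 = rec X. a.(b.X + b.X) | ··a··> t1
  t1 = b.(rec X. a.(b.X + b.X)) + b.(rec X. a.(b.X + b.X)) | ··b··> t0
Trace ⟨b⟩ through P, begin at {s0}:
  step 1 (b): {s1}
  — P admits the full trace.
Trace ⟨b⟩ through Q, begin at {t0}:
  step 1 (b): no successor for Q

b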